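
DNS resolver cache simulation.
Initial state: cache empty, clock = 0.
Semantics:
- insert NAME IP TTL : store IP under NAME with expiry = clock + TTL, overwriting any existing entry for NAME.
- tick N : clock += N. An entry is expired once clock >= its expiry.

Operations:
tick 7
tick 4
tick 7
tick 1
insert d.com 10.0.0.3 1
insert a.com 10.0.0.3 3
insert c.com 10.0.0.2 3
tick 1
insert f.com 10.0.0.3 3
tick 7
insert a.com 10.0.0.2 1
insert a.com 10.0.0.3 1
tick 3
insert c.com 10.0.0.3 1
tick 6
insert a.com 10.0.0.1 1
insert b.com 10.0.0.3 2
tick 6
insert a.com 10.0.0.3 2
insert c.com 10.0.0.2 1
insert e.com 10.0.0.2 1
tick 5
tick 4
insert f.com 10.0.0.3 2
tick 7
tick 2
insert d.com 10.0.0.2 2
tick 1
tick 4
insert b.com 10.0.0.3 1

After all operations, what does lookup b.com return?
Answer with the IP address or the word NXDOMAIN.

Answer: 10.0.0.3

Derivation:
Op 1: tick 7 -> clock=7.
Op 2: tick 4 -> clock=11.
Op 3: tick 7 -> clock=18.
Op 4: tick 1 -> clock=19.
Op 5: insert d.com -> 10.0.0.3 (expiry=19+1=20). clock=19
Op 6: insert a.com -> 10.0.0.3 (expiry=19+3=22). clock=19
Op 7: insert c.com -> 10.0.0.2 (expiry=19+3=22). clock=19
Op 8: tick 1 -> clock=20. purged={d.com}
Op 9: insert f.com -> 10.0.0.3 (expiry=20+3=23). clock=20
Op 10: tick 7 -> clock=27. purged={a.com,c.com,f.com}
Op 11: insert a.com -> 10.0.0.2 (expiry=27+1=28). clock=27
Op 12: insert a.com -> 10.0.0.3 (expiry=27+1=28). clock=27
Op 13: tick 3 -> clock=30. purged={a.com}
Op 14: insert c.com -> 10.0.0.3 (expiry=30+1=31). clock=30
Op 15: tick 6 -> clock=36. purged={c.com}
Op 16: insert a.com -> 10.0.0.1 (expiry=36+1=37). clock=36
Op 17: insert b.com -> 10.0.0.3 (expiry=36+2=38). clock=36
Op 18: tick 6 -> clock=42. purged={a.com,b.com}
Op 19: insert a.com -> 10.0.0.3 (expiry=42+2=44). clock=42
Op 20: insert c.com -> 10.0.0.2 (expiry=42+1=43). clock=42
Op 21: insert e.com -> 10.0.0.2 (expiry=42+1=43). clock=42
Op 22: tick 5 -> clock=47. purged={a.com,c.com,e.com}
Op 23: tick 4 -> clock=51.
Op 24: insert f.com -> 10.0.0.3 (expiry=51+2=53). clock=51
Op 25: tick 7 -> clock=58. purged={f.com}
Op 26: tick 2 -> clock=60.
Op 27: insert d.com -> 10.0.0.2 (expiry=60+2=62). clock=60
Op 28: tick 1 -> clock=61.
Op 29: tick 4 -> clock=65. purged={d.com}
Op 30: insert b.com -> 10.0.0.3 (expiry=65+1=66). clock=65
lookup b.com: present, ip=10.0.0.3 expiry=66 > clock=65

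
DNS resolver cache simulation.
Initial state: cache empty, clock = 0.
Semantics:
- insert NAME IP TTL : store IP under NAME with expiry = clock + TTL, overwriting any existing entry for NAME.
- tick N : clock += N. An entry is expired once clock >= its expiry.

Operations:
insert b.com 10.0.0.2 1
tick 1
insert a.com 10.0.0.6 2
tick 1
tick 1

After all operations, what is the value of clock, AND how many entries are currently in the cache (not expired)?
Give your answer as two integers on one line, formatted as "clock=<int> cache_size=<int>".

Op 1: insert b.com -> 10.0.0.2 (expiry=0+1=1). clock=0
Op 2: tick 1 -> clock=1. purged={b.com}
Op 3: insert a.com -> 10.0.0.6 (expiry=1+2=3). clock=1
Op 4: tick 1 -> clock=2.
Op 5: tick 1 -> clock=3. purged={a.com}
Final clock = 3
Final cache (unexpired): {} -> size=0

Answer: clock=3 cache_size=0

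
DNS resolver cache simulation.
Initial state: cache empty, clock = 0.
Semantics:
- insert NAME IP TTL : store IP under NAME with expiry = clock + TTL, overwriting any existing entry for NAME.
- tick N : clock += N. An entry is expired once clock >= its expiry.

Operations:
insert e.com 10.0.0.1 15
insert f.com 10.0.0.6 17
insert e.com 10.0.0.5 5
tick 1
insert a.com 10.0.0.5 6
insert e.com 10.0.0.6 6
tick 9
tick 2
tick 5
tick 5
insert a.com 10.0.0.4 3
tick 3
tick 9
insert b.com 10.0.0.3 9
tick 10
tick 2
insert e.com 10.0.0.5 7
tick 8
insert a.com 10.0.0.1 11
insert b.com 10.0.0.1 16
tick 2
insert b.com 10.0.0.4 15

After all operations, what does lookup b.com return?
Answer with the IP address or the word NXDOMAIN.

Op 1: insert e.com -> 10.0.0.1 (expiry=0+15=15). clock=0
Op 2: insert f.com -> 10.0.0.6 (expiry=0+17=17). clock=0
Op 3: insert e.com -> 10.0.0.5 (expiry=0+5=5). clock=0
Op 4: tick 1 -> clock=1.
Op 5: insert a.com -> 10.0.0.5 (expiry=1+6=7). clock=1
Op 6: insert e.com -> 10.0.0.6 (expiry=1+6=7). clock=1
Op 7: tick 9 -> clock=10. purged={a.com,e.com}
Op 8: tick 2 -> clock=12.
Op 9: tick 5 -> clock=17. purged={f.com}
Op 10: tick 5 -> clock=22.
Op 11: insert a.com -> 10.0.0.4 (expiry=22+3=25). clock=22
Op 12: tick 3 -> clock=25. purged={a.com}
Op 13: tick 9 -> clock=34.
Op 14: insert b.com -> 10.0.0.3 (expiry=34+9=43). clock=34
Op 15: tick 10 -> clock=44. purged={b.com}
Op 16: tick 2 -> clock=46.
Op 17: insert e.com -> 10.0.0.5 (expiry=46+7=53). clock=46
Op 18: tick 8 -> clock=54. purged={e.com}
Op 19: insert a.com -> 10.0.0.1 (expiry=54+11=65). clock=54
Op 20: insert b.com -> 10.0.0.1 (expiry=54+16=70). clock=54
Op 21: tick 2 -> clock=56.
Op 22: insert b.com -> 10.0.0.4 (expiry=56+15=71). clock=56
lookup b.com: present, ip=10.0.0.4 expiry=71 > clock=56

Answer: 10.0.0.4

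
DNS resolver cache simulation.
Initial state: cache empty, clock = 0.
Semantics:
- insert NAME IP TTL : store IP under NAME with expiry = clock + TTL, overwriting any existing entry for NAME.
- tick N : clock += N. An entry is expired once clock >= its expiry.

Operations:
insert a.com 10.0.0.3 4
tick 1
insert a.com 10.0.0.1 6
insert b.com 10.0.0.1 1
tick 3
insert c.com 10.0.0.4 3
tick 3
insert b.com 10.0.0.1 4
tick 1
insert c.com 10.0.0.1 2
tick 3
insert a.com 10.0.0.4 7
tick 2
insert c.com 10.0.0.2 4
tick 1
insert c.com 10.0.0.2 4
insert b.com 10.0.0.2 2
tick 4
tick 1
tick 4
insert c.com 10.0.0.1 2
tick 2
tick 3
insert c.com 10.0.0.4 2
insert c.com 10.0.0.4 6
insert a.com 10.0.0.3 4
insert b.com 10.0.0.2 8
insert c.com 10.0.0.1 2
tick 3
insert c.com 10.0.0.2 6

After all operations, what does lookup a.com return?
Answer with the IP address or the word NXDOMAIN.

Answer: 10.0.0.3

Derivation:
Op 1: insert a.com -> 10.0.0.3 (expiry=0+4=4). clock=0
Op 2: tick 1 -> clock=1.
Op 3: insert a.com -> 10.0.0.1 (expiry=1+6=7). clock=1
Op 4: insert b.com -> 10.0.0.1 (expiry=1+1=2). clock=1
Op 5: tick 3 -> clock=4. purged={b.com}
Op 6: insert c.com -> 10.0.0.4 (expiry=4+3=7). clock=4
Op 7: tick 3 -> clock=7. purged={a.com,c.com}
Op 8: insert b.com -> 10.0.0.1 (expiry=7+4=11). clock=7
Op 9: tick 1 -> clock=8.
Op 10: insert c.com -> 10.0.0.1 (expiry=8+2=10). clock=8
Op 11: tick 3 -> clock=11. purged={b.com,c.com}
Op 12: insert a.com -> 10.0.0.4 (expiry=11+7=18). clock=11
Op 13: tick 2 -> clock=13.
Op 14: insert c.com -> 10.0.0.2 (expiry=13+4=17). clock=13
Op 15: tick 1 -> clock=14.
Op 16: insert c.com -> 10.0.0.2 (expiry=14+4=18). clock=14
Op 17: insert b.com -> 10.0.0.2 (expiry=14+2=16). clock=14
Op 18: tick 4 -> clock=18. purged={a.com,b.com,c.com}
Op 19: tick 1 -> clock=19.
Op 20: tick 4 -> clock=23.
Op 21: insert c.com -> 10.0.0.1 (expiry=23+2=25). clock=23
Op 22: tick 2 -> clock=25. purged={c.com}
Op 23: tick 3 -> clock=28.
Op 24: insert c.com -> 10.0.0.4 (expiry=28+2=30). clock=28
Op 25: insert c.com -> 10.0.0.4 (expiry=28+6=34). clock=28
Op 26: insert a.com -> 10.0.0.3 (expiry=28+4=32). clock=28
Op 27: insert b.com -> 10.0.0.2 (expiry=28+8=36). clock=28
Op 28: insert c.com -> 10.0.0.1 (expiry=28+2=30). clock=28
Op 29: tick 3 -> clock=31. purged={c.com}
Op 30: insert c.com -> 10.0.0.2 (expiry=31+6=37). clock=31
lookup a.com: present, ip=10.0.0.3 expiry=32 > clock=31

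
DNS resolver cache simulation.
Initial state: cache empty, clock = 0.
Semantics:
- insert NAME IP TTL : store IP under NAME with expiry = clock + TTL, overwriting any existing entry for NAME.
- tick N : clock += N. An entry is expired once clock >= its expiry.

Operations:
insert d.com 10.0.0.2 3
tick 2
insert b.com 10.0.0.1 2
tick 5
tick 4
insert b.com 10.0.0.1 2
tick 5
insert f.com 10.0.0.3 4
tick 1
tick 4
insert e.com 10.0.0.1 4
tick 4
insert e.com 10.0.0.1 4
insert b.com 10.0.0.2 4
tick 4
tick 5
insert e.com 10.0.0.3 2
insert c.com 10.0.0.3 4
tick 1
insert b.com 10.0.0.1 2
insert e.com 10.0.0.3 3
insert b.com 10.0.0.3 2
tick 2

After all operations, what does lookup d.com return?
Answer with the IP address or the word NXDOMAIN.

Op 1: insert d.com -> 10.0.0.2 (expiry=0+3=3). clock=0
Op 2: tick 2 -> clock=2.
Op 3: insert b.com -> 10.0.0.1 (expiry=2+2=4). clock=2
Op 4: tick 5 -> clock=7. purged={b.com,d.com}
Op 5: tick 4 -> clock=11.
Op 6: insert b.com -> 10.0.0.1 (expiry=11+2=13). clock=11
Op 7: tick 5 -> clock=16. purged={b.com}
Op 8: insert f.com -> 10.0.0.3 (expiry=16+4=20). clock=16
Op 9: tick 1 -> clock=17.
Op 10: tick 4 -> clock=21. purged={f.com}
Op 11: insert e.com -> 10.0.0.1 (expiry=21+4=25). clock=21
Op 12: tick 4 -> clock=25. purged={e.com}
Op 13: insert e.com -> 10.0.0.1 (expiry=25+4=29). clock=25
Op 14: insert b.com -> 10.0.0.2 (expiry=25+4=29). clock=25
Op 15: tick 4 -> clock=29. purged={b.com,e.com}
Op 16: tick 5 -> clock=34.
Op 17: insert e.com -> 10.0.0.3 (expiry=34+2=36). clock=34
Op 18: insert c.com -> 10.0.0.3 (expiry=34+4=38). clock=34
Op 19: tick 1 -> clock=35.
Op 20: insert b.com -> 10.0.0.1 (expiry=35+2=37). clock=35
Op 21: insert e.com -> 10.0.0.3 (expiry=35+3=38). clock=35
Op 22: insert b.com -> 10.0.0.3 (expiry=35+2=37). clock=35
Op 23: tick 2 -> clock=37. purged={b.com}
lookup d.com: not in cache (expired or never inserted)

Answer: NXDOMAIN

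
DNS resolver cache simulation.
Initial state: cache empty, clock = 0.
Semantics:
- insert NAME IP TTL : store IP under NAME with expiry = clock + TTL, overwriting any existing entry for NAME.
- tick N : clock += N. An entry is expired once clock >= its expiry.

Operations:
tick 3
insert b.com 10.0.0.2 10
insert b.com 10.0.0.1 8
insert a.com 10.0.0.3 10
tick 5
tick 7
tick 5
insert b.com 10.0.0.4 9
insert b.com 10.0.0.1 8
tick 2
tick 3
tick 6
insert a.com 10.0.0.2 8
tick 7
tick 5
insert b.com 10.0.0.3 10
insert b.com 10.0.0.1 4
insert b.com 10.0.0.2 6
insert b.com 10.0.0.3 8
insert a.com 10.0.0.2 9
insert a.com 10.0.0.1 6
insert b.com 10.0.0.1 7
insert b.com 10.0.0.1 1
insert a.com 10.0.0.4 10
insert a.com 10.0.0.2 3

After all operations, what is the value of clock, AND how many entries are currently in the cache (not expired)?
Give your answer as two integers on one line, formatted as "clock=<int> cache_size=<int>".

Answer: clock=43 cache_size=2

Derivation:
Op 1: tick 3 -> clock=3.
Op 2: insert b.com -> 10.0.0.2 (expiry=3+10=13). clock=3
Op 3: insert b.com -> 10.0.0.1 (expiry=3+8=11). clock=3
Op 4: insert a.com -> 10.0.0.3 (expiry=3+10=13). clock=3
Op 5: tick 5 -> clock=8.
Op 6: tick 7 -> clock=15. purged={a.com,b.com}
Op 7: tick 5 -> clock=20.
Op 8: insert b.com -> 10.0.0.4 (expiry=20+9=29). clock=20
Op 9: insert b.com -> 10.0.0.1 (expiry=20+8=28). clock=20
Op 10: tick 2 -> clock=22.
Op 11: tick 3 -> clock=25.
Op 12: tick 6 -> clock=31. purged={b.com}
Op 13: insert a.com -> 10.0.0.2 (expiry=31+8=39). clock=31
Op 14: tick 7 -> clock=38.
Op 15: tick 5 -> clock=43. purged={a.com}
Op 16: insert b.com -> 10.0.0.3 (expiry=43+10=53). clock=43
Op 17: insert b.com -> 10.0.0.1 (expiry=43+4=47). clock=43
Op 18: insert b.com -> 10.0.0.2 (expiry=43+6=49). clock=43
Op 19: insert b.com -> 10.0.0.3 (expiry=43+8=51). clock=43
Op 20: insert a.com -> 10.0.0.2 (expiry=43+9=52). clock=43
Op 21: insert a.com -> 10.0.0.1 (expiry=43+6=49). clock=43
Op 22: insert b.com -> 10.0.0.1 (expiry=43+7=50). clock=43
Op 23: insert b.com -> 10.0.0.1 (expiry=43+1=44). clock=43
Op 24: insert a.com -> 10.0.0.4 (expiry=43+10=53). clock=43
Op 25: insert a.com -> 10.0.0.2 (expiry=43+3=46). clock=43
Final clock = 43
Final cache (unexpired): {a.com,b.com} -> size=2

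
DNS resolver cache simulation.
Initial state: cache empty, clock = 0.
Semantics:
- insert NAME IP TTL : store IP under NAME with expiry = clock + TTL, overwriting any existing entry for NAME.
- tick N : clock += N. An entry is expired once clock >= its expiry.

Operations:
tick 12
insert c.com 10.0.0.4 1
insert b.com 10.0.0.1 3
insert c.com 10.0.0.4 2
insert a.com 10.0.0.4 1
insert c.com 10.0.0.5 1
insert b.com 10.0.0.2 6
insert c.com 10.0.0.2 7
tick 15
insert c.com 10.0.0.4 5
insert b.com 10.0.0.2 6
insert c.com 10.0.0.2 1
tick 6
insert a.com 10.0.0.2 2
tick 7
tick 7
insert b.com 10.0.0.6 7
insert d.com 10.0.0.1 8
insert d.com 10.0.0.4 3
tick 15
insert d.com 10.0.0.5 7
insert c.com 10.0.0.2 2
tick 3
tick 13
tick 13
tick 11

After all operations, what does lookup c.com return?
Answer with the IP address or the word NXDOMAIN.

Answer: NXDOMAIN

Derivation:
Op 1: tick 12 -> clock=12.
Op 2: insert c.com -> 10.0.0.4 (expiry=12+1=13). clock=12
Op 3: insert b.com -> 10.0.0.1 (expiry=12+3=15). clock=12
Op 4: insert c.com -> 10.0.0.4 (expiry=12+2=14). clock=12
Op 5: insert a.com -> 10.0.0.4 (expiry=12+1=13). clock=12
Op 6: insert c.com -> 10.0.0.5 (expiry=12+1=13). clock=12
Op 7: insert b.com -> 10.0.0.2 (expiry=12+6=18). clock=12
Op 8: insert c.com -> 10.0.0.2 (expiry=12+7=19). clock=12
Op 9: tick 15 -> clock=27. purged={a.com,b.com,c.com}
Op 10: insert c.com -> 10.0.0.4 (expiry=27+5=32). clock=27
Op 11: insert b.com -> 10.0.0.2 (expiry=27+6=33). clock=27
Op 12: insert c.com -> 10.0.0.2 (expiry=27+1=28). clock=27
Op 13: tick 6 -> clock=33. purged={b.com,c.com}
Op 14: insert a.com -> 10.0.0.2 (expiry=33+2=35). clock=33
Op 15: tick 7 -> clock=40. purged={a.com}
Op 16: tick 7 -> clock=47.
Op 17: insert b.com -> 10.0.0.6 (expiry=47+7=54). clock=47
Op 18: insert d.com -> 10.0.0.1 (expiry=47+8=55). clock=47
Op 19: insert d.com -> 10.0.0.4 (expiry=47+3=50). clock=47
Op 20: tick 15 -> clock=62. purged={b.com,d.com}
Op 21: insert d.com -> 10.0.0.5 (expiry=62+7=69). clock=62
Op 22: insert c.com -> 10.0.0.2 (expiry=62+2=64). clock=62
Op 23: tick 3 -> clock=65. purged={c.com}
Op 24: tick 13 -> clock=78. purged={d.com}
Op 25: tick 13 -> clock=91.
Op 26: tick 11 -> clock=102.
lookup c.com: not in cache (expired or never inserted)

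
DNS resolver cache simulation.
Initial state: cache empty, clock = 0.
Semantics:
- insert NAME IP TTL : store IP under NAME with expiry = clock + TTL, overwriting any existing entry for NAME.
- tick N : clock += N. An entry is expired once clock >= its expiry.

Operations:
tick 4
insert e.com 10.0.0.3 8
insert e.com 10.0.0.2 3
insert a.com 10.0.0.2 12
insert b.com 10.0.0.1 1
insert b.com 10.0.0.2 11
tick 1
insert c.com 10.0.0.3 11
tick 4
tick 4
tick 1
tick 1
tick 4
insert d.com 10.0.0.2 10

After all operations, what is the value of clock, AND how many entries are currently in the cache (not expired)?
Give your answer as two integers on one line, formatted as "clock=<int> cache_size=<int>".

Op 1: tick 4 -> clock=4.
Op 2: insert e.com -> 10.0.0.3 (expiry=4+8=12). clock=4
Op 3: insert e.com -> 10.0.0.2 (expiry=4+3=7). clock=4
Op 4: insert a.com -> 10.0.0.2 (expiry=4+12=16). clock=4
Op 5: insert b.com -> 10.0.0.1 (expiry=4+1=5). clock=4
Op 6: insert b.com -> 10.0.0.2 (expiry=4+11=15). clock=4
Op 7: tick 1 -> clock=5.
Op 8: insert c.com -> 10.0.0.3 (expiry=5+11=16). clock=5
Op 9: tick 4 -> clock=9. purged={e.com}
Op 10: tick 4 -> clock=13.
Op 11: tick 1 -> clock=14.
Op 12: tick 1 -> clock=15. purged={b.com}
Op 13: tick 4 -> clock=19. purged={a.com,c.com}
Op 14: insert d.com -> 10.0.0.2 (expiry=19+10=29). clock=19
Final clock = 19
Final cache (unexpired): {d.com} -> size=1

Answer: clock=19 cache_size=1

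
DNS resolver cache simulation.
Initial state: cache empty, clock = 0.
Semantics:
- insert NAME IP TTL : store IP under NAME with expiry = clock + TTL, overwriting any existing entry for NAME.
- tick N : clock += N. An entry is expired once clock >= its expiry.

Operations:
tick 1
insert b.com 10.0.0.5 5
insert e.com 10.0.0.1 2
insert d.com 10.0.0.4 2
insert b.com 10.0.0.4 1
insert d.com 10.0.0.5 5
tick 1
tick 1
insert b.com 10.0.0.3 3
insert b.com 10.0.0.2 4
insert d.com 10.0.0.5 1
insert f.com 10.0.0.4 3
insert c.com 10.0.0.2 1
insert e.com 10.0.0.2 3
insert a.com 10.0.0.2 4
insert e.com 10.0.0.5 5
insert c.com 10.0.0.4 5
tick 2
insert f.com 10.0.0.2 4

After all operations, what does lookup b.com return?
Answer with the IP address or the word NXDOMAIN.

Answer: 10.0.0.2

Derivation:
Op 1: tick 1 -> clock=1.
Op 2: insert b.com -> 10.0.0.5 (expiry=1+5=6). clock=1
Op 3: insert e.com -> 10.0.0.1 (expiry=1+2=3). clock=1
Op 4: insert d.com -> 10.0.0.4 (expiry=1+2=3). clock=1
Op 5: insert b.com -> 10.0.0.4 (expiry=1+1=2). clock=1
Op 6: insert d.com -> 10.0.0.5 (expiry=1+5=6). clock=1
Op 7: tick 1 -> clock=2. purged={b.com}
Op 8: tick 1 -> clock=3. purged={e.com}
Op 9: insert b.com -> 10.0.0.3 (expiry=3+3=6). clock=3
Op 10: insert b.com -> 10.0.0.2 (expiry=3+4=7). clock=3
Op 11: insert d.com -> 10.0.0.5 (expiry=3+1=4). clock=3
Op 12: insert f.com -> 10.0.0.4 (expiry=3+3=6). clock=3
Op 13: insert c.com -> 10.0.0.2 (expiry=3+1=4). clock=3
Op 14: insert e.com -> 10.0.0.2 (expiry=3+3=6). clock=3
Op 15: insert a.com -> 10.0.0.2 (expiry=3+4=7). clock=3
Op 16: insert e.com -> 10.0.0.5 (expiry=3+5=8). clock=3
Op 17: insert c.com -> 10.0.0.4 (expiry=3+5=8). clock=3
Op 18: tick 2 -> clock=5. purged={d.com}
Op 19: insert f.com -> 10.0.0.2 (expiry=5+4=9). clock=5
lookup b.com: present, ip=10.0.0.2 expiry=7 > clock=5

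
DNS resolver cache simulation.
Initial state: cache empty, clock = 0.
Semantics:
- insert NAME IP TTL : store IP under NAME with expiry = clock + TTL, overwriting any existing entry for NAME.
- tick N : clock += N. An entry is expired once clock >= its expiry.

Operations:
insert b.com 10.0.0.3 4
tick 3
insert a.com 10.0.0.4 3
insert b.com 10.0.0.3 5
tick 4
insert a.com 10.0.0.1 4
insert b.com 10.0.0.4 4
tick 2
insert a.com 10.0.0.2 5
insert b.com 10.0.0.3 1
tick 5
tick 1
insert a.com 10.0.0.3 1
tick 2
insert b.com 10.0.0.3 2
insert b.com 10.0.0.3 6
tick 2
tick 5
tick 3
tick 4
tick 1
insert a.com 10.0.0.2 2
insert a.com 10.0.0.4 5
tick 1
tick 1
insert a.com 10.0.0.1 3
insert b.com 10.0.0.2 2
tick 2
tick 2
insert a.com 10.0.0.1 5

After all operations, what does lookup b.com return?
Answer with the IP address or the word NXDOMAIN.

Op 1: insert b.com -> 10.0.0.3 (expiry=0+4=4). clock=0
Op 2: tick 3 -> clock=3.
Op 3: insert a.com -> 10.0.0.4 (expiry=3+3=6). clock=3
Op 4: insert b.com -> 10.0.0.3 (expiry=3+5=8). clock=3
Op 5: tick 4 -> clock=7. purged={a.com}
Op 6: insert a.com -> 10.0.0.1 (expiry=7+4=11). clock=7
Op 7: insert b.com -> 10.0.0.4 (expiry=7+4=11). clock=7
Op 8: tick 2 -> clock=9.
Op 9: insert a.com -> 10.0.0.2 (expiry=9+5=14). clock=9
Op 10: insert b.com -> 10.0.0.3 (expiry=9+1=10). clock=9
Op 11: tick 5 -> clock=14. purged={a.com,b.com}
Op 12: tick 1 -> clock=15.
Op 13: insert a.com -> 10.0.0.3 (expiry=15+1=16). clock=15
Op 14: tick 2 -> clock=17. purged={a.com}
Op 15: insert b.com -> 10.0.0.3 (expiry=17+2=19). clock=17
Op 16: insert b.com -> 10.0.0.3 (expiry=17+6=23). clock=17
Op 17: tick 2 -> clock=19.
Op 18: tick 5 -> clock=24. purged={b.com}
Op 19: tick 3 -> clock=27.
Op 20: tick 4 -> clock=31.
Op 21: tick 1 -> clock=32.
Op 22: insert a.com -> 10.0.0.2 (expiry=32+2=34). clock=32
Op 23: insert a.com -> 10.0.0.4 (expiry=32+5=37). clock=32
Op 24: tick 1 -> clock=33.
Op 25: tick 1 -> clock=34.
Op 26: insert a.com -> 10.0.0.1 (expiry=34+3=37). clock=34
Op 27: insert b.com -> 10.0.0.2 (expiry=34+2=36). clock=34
Op 28: tick 2 -> clock=36. purged={b.com}
Op 29: tick 2 -> clock=38. purged={a.com}
Op 30: insert a.com -> 10.0.0.1 (expiry=38+5=43). clock=38
lookup b.com: not in cache (expired or never inserted)

Answer: NXDOMAIN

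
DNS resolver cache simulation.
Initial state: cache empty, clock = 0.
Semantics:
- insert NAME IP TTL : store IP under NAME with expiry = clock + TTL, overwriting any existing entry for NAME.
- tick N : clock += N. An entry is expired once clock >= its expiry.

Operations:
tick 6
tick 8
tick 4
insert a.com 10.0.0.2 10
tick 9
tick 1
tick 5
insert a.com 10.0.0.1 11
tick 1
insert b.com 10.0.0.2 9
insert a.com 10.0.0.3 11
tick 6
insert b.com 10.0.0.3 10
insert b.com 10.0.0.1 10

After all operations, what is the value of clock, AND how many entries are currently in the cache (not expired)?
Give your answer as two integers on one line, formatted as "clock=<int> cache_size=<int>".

Answer: clock=40 cache_size=2

Derivation:
Op 1: tick 6 -> clock=6.
Op 2: tick 8 -> clock=14.
Op 3: tick 4 -> clock=18.
Op 4: insert a.com -> 10.0.0.2 (expiry=18+10=28). clock=18
Op 5: tick 9 -> clock=27.
Op 6: tick 1 -> clock=28. purged={a.com}
Op 7: tick 5 -> clock=33.
Op 8: insert a.com -> 10.0.0.1 (expiry=33+11=44). clock=33
Op 9: tick 1 -> clock=34.
Op 10: insert b.com -> 10.0.0.2 (expiry=34+9=43). clock=34
Op 11: insert a.com -> 10.0.0.3 (expiry=34+11=45). clock=34
Op 12: tick 6 -> clock=40.
Op 13: insert b.com -> 10.0.0.3 (expiry=40+10=50). clock=40
Op 14: insert b.com -> 10.0.0.1 (expiry=40+10=50). clock=40
Final clock = 40
Final cache (unexpired): {a.com,b.com} -> size=2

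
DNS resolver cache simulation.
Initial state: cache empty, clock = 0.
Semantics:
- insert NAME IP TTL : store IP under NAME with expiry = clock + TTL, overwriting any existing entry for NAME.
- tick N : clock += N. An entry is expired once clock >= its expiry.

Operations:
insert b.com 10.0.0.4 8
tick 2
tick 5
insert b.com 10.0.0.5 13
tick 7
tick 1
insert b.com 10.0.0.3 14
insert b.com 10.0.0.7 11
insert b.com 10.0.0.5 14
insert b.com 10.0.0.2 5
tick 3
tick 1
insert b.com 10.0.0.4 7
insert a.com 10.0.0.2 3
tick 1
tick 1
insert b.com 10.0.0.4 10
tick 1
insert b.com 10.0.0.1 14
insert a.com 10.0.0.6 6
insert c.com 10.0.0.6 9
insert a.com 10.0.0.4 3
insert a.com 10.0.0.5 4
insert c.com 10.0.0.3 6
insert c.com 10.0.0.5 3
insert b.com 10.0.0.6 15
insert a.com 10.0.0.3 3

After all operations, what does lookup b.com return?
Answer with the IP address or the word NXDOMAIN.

Answer: 10.0.0.6

Derivation:
Op 1: insert b.com -> 10.0.0.4 (expiry=0+8=8). clock=0
Op 2: tick 2 -> clock=2.
Op 3: tick 5 -> clock=7.
Op 4: insert b.com -> 10.0.0.5 (expiry=7+13=20). clock=7
Op 5: tick 7 -> clock=14.
Op 6: tick 1 -> clock=15.
Op 7: insert b.com -> 10.0.0.3 (expiry=15+14=29). clock=15
Op 8: insert b.com -> 10.0.0.7 (expiry=15+11=26). clock=15
Op 9: insert b.com -> 10.0.0.5 (expiry=15+14=29). clock=15
Op 10: insert b.com -> 10.0.0.2 (expiry=15+5=20). clock=15
Op 11: tick 3 -> clock=18.
Op 12: tick 1 -> clock=19.
Op 13: insert b.com -> 10.0.0.4 (expiry=19+7=26). clock=19
Op 14: insert a.com -> 10.0.0.2 (expiry=19+3=22). clock=19
Op 15: tick 1 -> clock=20.
Op 16: tick 1 -> clock=21.
Op 17: insert b.com -> 10.0.0.4 (expiry=21+10=31). clock=21
Op 18: tick 1 -> clock=22. purged={a.com}
Op 19: insert b.com -> 10.0.0.1 (expiry=22+14=36). clock=22
Op 20: insert a.com -> 10.0.0.6 (expiry=22+6=28). clock=22
Op 21: insert c.com -> 10.0.0.6 (expiry=22+9=31). clock=22
Op 22: insert a.com -> 10.0.0.4 (expiry=22+3=25). clock=22
Op 23: insert a.com -> 10.0.0.5 (expiry=22+4=26). clock=22
Op 24: insert c.com -> 10.0.0.3 (expiry=22+6=28). clock=22
Op 25: insert c.com -> 10.0.0.5 (expiry=22+3=25). clock=22
Op 26: insert b.com -> 10.0.0.6 (expiry=22+15=37). clock=22
Op 27: insert a.com -> 10.0.0.3 (expiry=22+3=25). clock=22
lookup b.com: present, ip=10.0.0.6 expiry=37 > clock=22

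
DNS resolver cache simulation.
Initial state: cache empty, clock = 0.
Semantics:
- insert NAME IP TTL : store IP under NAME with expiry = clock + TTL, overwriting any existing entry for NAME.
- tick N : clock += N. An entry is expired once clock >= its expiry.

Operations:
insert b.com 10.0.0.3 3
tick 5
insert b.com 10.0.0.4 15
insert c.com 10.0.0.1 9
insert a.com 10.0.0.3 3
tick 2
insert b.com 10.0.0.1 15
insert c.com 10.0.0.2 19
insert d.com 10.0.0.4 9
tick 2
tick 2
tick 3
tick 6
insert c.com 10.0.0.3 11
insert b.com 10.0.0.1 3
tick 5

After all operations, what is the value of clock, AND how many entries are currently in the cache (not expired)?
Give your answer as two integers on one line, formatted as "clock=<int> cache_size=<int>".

Answer: clock=25 cache_size=1

Derivation:
Op 1: insert b.com -> 10.0.0.3 (expiry=0+3=3). clock=0
Op 2: tick 5 -> clock=5. purged={b.com}
Op 3: insert b.com -> 10.0.0.4 (expiry=5+15=20). clock=5
Op 4: insert c.com -> 10.0.0.1 (expiry=5+9=14). clock=5
Op 5: insert a.com -> 10.0.0.3 (expiry=5+3=8). clock=5
Op 6: tick 2 -> clock=7.
Op 7: insert b.com -> 10.0.0.1 (expiry=7+15=22). clock=7
Op 8: insert c.com -> 10.0.0.2 (expiry=7+19=26). clock=7
Op 9: insert d.com -> 10.0.0.4 (expiry=7+9=16). clock=7
Op 10: tick 2 -> clock=9. purged={a.com}
Op 11: tick 2 -> clock=11.
Op 12: tick 3 -> clock=14.
Op 13: tick 6 -> clock=20. purged={d.com}
Op 14: insert c.com -> 10.0.0.3 (expiry=20+11=31). clock=20
Op 15: insert b.com -> 10.0.0.1 (expiry=20+3=23). clock=20
Op 16: tick 5 -> clock=25. purged={b.com}
Final clock = 25
Final cache (unexpired): {c.com} -> size=1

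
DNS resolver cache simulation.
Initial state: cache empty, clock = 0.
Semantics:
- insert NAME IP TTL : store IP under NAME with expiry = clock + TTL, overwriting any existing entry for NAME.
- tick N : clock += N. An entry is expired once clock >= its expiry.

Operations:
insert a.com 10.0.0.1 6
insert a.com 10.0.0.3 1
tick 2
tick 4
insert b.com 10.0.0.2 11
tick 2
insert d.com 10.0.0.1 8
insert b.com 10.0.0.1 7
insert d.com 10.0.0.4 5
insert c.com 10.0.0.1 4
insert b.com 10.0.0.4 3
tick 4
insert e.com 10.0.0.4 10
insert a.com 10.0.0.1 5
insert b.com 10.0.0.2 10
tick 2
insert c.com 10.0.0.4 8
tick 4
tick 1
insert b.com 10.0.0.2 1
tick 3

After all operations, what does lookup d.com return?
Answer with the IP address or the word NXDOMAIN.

Op 1: insert a.com -> 10.0.0.1 (expiry=0+6=6). clock=0
Op 2: insert a.com -> 10.0.0.3 (expiry=0+1=1). clock=0
Op 3: tick 2 -> clock=2. purged={a.com}
Op 4: tick 4 -> clock=6.
Op 5: insert b.com -> 10.0.0.2 (expiry=6+11=17). clock=6
Op 6: tick 2 -> clock=8.
Op 7: insert d.com -> 10.0.0.1 (expiry=8+8=16). clock=8
Op 8: insert b.com -> 10.0.0.1 (expiry=8+7=15). clock=8
Op 9: insert d.com -> 10.0.0.4 (expiry=8+5=13). clock=8
Op 10: insert c.com -> 10.0.0.1 (expiry=8+4=12). clock=8
Op 11: insert b.com -> 10.0.0.4 (expiry=8+3=11). clock=8
Op 12: tick 4 -> clock=12. purged={b.com,c.com}
Op 13: insert e.com -> 10.0.0.4 (expiry=12+10=22). clock=12
Op 14: insert a.com -> 10.0.0.1 (expiry=12+5=17). clock=12
Op 15: insert b.com -> 10.0.0.2 (expiry=12+10=22). clock=12
Op 16: tick 2 -> clock=14. purged={d.com}
Op 17: insert c.com -> 10.0.0.4 (expiry=14+8=22). clock=14
Op 18: tick 4 -> clock=18. purged={a.com}
Op 19: tick 1 -> clock=19.
Op 20: insert b.com -> 10.0.0.2 (expiry=19+1=20). clock=19
Op 21: tick 3 -> clock=22. purged={b.com,c.com,e.com}
lookup d.com: not in cache (expired or never inserted)

Answer: NXDOMAIN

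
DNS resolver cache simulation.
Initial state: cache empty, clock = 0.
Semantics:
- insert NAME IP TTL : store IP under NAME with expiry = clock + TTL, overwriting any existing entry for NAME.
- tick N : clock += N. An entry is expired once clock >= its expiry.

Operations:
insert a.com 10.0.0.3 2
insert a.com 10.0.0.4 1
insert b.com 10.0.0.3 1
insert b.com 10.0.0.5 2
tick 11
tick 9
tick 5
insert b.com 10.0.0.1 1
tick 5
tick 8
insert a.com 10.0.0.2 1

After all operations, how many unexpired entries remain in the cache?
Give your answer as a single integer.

Answer: 1

Derivation:
Op 1: insert a.com -> 10.0.0.3 (expiry=0+2=2). clock=0
Op 2: insert a.com -> 10.0.0.4 (expiry=0+1=1). clock=0
Op 3: insert b.com -> 10.0.0.3 (expiry=0+1=1). clock=0
Op 4: insert b.com -> 10.0.0.5 (expiry=0+2=2). clock=0
Op 5: tick 11 -> clock=11. purged={a.com,b.com}
Op 6: tick 9 -> clock=20.
Op 7: tick 5 -> clock=25.
Op 8: insert b.com -> 10.0.0.1 (expiry=25+1=26). clock=25
Op 9: tick 5 -> clock=30. purged={b.com}
Op 10: tick 8 -> clock=38.
Op 11: insert a.com -> 10.0.0.2 (expiry=38+1=39). clock=38
Final cache (unexpired): {a.com} -> size=1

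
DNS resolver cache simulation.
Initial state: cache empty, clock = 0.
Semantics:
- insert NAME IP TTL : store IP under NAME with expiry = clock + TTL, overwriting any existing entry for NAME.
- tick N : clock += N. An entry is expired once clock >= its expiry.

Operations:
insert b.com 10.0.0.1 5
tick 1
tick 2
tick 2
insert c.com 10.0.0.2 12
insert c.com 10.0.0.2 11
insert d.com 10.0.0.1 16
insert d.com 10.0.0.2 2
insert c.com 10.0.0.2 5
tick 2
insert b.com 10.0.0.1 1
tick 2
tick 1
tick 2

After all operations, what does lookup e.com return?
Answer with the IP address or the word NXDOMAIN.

Op 1: insert b.com -> 10.0.0.1 (expiry=0+5=5). clock=0
Op 2: tick 1 -> clock=1.
Op 3: tick 2 -> clock=3.
Op 4: tick 2 -> clock=5. purged={b.com}
Op 5: insert c.com -> 10.0.0.2 (expiry=5+12=17). clock=5
Op 6: insert c.com -> 10.0.0.2 (expiry=5+11=16). clock=5
Op 7: insert d.com -> 10.0.0.1 (expiry=5+16=21). clock=5
Op 8: insert d.com -> 10.0.0.2 (expiry=5+2=7). clock=5
Op 9: insert c.com -> 10.0.0.2 (expiry=5+5=10). clock=5
Op 10: tick 2 -> clock=7. purged={d.com}
Op 11: insert b.com -> 10.0.0.1 (expiry=7+1=8). clock=7
Op 12: tick 2 -> clock=9. purged={b.com}
Op 13: tick 1 -> clock=10. purged={c.com}
Op 14: tick 2 -> clock=12.
lookup e.com: not in cache (expired or never inserted)

Answer: NXDOMAIN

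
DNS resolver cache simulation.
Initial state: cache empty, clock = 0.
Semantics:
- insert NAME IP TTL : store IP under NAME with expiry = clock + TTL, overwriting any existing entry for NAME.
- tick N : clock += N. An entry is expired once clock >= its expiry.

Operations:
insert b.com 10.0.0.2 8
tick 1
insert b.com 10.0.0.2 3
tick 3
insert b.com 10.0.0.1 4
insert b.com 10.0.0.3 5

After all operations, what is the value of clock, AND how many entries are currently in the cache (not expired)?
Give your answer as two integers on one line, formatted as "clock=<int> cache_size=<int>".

Op 1: insert b.com -> 10.0.0.2 (expiry=0+8=8). clock=0
Op 2: tick 1 -> clock=1.
Op 3: insert b.com -> 10.0.0.2 (expiry=1+3=4). clock=1
Op 4: tick 3 -> clock=4. purged={b.com}
Op 5: insert b.com -> 10.0.0.1 (expiry=4+4=8). clock=4
Op 6: insert b.com -> 10.0.0.3 (expiry=4+5=9). clock=4
Final clock = 4
Final cache (unexpired): {b.com} -> size=1

Answer: clock=4 cache_size=1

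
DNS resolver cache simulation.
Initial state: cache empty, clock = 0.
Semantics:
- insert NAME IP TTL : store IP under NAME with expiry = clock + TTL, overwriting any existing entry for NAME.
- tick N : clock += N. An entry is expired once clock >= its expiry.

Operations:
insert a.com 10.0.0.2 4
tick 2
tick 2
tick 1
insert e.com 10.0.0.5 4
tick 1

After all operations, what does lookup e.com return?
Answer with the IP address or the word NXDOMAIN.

Op 1: insert a.com -> 10.0.0.2 (expiry=0+4=4). clock=0
Op 2: tick 2 -> clock=2.
Op 3: tick 2 -> clock=4. purged={a.com}
Op 4: tick 1 -> clock=5.
Op 5: insert e.com -> 10.0.0.5 (expiry=5+4=9). clock=5
Op 6: tick 1 -> clock=6.
lookup e.com: present, ip=10.0.0.5 expiry=9 > clock=6

Answer: 10.0.0.5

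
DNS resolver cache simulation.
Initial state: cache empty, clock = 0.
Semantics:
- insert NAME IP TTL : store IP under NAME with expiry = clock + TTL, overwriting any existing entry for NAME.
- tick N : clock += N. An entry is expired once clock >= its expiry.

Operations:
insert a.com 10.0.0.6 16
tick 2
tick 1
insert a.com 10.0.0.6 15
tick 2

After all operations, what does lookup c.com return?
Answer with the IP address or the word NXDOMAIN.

Answer: NXDOMAIN

Derivation:
Op 1: insert a.com -> 10.0.0.6 (expiry=0+16=16). clock=0
Op 2: tick 2 -> clock=2.
Op 3: tick 1 -> clock=3.
Op 4: insert a.com -> 10.0.0.6 (expiry=3+15=18). clock=3
Op 5: tick 2 -> clock=5.
lookup c.com: not in cache (expired or never inserted)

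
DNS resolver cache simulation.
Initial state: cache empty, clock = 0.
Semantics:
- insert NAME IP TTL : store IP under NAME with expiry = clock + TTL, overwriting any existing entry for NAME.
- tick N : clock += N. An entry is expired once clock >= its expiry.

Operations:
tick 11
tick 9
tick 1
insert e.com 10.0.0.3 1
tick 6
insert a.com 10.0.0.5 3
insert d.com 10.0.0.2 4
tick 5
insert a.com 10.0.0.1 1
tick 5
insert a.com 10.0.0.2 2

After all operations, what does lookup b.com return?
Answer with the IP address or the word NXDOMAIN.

Answer: NXDOMAIN

Derivation:
Op 1: tick 11 -> clock=11.
Op 2: tick 9 -> clock=20.
Op 3: tick 1 -> clock=21.
Op 4: insert e.com -> 10.0.0.3 (expiry=21+1=22). clock=21
Op 5: tick 6 -> clock=27. purged={e.com}
Op 6: insert a.com -> 10.0.0.5 (expiry=27+3=30). clock=27
Op 7: insert d.com -> 10.0.0.2 (expiry=27+4=31). clock=27
Op 8: tick 5 -> clock=32. purged={a.com,d.com}
Op 9: insert a.com -> 10.0.0.1 (expiry=32+1=33). clock=32
Op 10: tick 5 -> clock=37. purged={a.com}
Op 11: insert a.com -> 10.0.0.2 (expiry=37+2=39). clock=37
lookup b.com: not in cache (expired or never inserted)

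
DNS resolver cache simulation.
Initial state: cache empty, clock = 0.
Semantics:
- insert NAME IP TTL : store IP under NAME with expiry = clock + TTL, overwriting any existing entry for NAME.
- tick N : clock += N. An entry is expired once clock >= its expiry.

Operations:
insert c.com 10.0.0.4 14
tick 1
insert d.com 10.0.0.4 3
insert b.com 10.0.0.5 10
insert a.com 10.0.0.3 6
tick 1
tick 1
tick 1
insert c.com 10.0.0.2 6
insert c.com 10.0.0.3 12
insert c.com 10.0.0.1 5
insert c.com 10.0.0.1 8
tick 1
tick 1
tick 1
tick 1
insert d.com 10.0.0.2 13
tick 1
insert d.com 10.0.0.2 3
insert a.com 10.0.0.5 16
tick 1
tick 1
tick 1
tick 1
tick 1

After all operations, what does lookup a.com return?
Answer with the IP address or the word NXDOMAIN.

Answer: 10.0.0.5

Derivation:
Op 1: insert c.com -> 10.0.0.4 (expiry=0+14=14). clock=0
Op 2: tick 1 -> clock=1.
Op 3: insert d.com -> 10.0.0.4 (expiry=1+3=4). clock=1
Op 4: insert b.com -> 10.0.0.5 (expiry=1+10=11). clock=1
Op 5: insert a.com -> 10.0.0.3 (expiry=1+6=7). clock=1
Op 6: tick 1 -> clock=2.
Op 7: tick 1 -> clock=3.
Op 8: tick 1 -> clock=4. purged={d.com}
Op 9: insert c.com -> 10.0.0.2 (expiry=4+6=10). clock=4
Op 10: insert c.com -> 10.0.0.3 (expiry=4+12=16). clock=4
Op 11: insert c.com -> 10.0.0.1 (expiry=4+5=9). clock=4
Op 12: insert c.com -> 10.0.0.1 (expiry=4+8=12). clock=4
Op 13: tick 1 -> clock=5.
Op 14: tick 1 -> clock=6.
Op 15: tick 1 -> clock=7. purged={a.com}
Op 16: tick 1 -> clock=8.
Op 17: insert d.com -> 10.0.0.2 (expiry=8+13=21). clock=8
Op 18: tick 1 -> clock=9.
Op 19: insert d.com -> 10.0.0.2 (expiry=9+3=12). clock=9
Op 20: insert a.com -> 10.0.0.5 (expiry=9+16=25). clock=9
Op 21: tick 1 -> clock=10.
Op 22: tick 1 -> clock=11. purged={b.com}
Op 23: tick 1 -> clock=12. purged={c.com,d.com}
Op 24: tick 1 -> clock=13.
Op 25: tick 1 -> clock=14.
lookup a.com: present, ip=10.0.0.5 expiry=25 > clock=14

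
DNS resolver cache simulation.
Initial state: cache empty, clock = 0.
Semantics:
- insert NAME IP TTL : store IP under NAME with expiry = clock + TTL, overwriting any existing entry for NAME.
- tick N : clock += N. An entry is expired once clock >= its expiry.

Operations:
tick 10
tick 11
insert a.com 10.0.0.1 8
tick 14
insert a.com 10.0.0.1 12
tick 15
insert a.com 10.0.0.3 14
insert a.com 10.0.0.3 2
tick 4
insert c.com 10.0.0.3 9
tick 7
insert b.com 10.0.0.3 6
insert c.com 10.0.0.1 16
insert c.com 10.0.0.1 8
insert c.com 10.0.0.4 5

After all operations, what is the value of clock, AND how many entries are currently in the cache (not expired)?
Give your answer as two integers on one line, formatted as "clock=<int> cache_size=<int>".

Op 1: tick 10 -> clock=10.
Op 2: tick 11 -> clock=21.
Op 3: insert a.com -> 10.0.0.1 (expiry=21+8=29). clock=21
Op 4: tick 14 -> clock=35. purged={a.com}
Op 5: insert a.com -> 10.0.0.1 (expiry=35+12=47). clock=35
Op 6: tick 15 -> clock=50. purged={a.com}
Op 7: insert a.com -> 10.0.0.3 (expiry=50+14=64). clock=50
Op 8: insert a.com -> 10.0.0.3 (expiry=50+2=52). clock=50
Op 9: tick 4 -> clock=54. purged={a.com}
Op 10: insert c.com -> 10.0.0.3 (expiry=54+9=63). clock=54
Op 11: tick 7 -> clock=61.
Op 12: insert b.com -> 10.0.0.3 (expiry=61+6=67). clock=61
Op 13: insert c.com -> 10.0.0.1 (expiry=61+16=77). clock=61
Op 14: insert c.com -> 10.0.0.1 (expiry=61+8=69). clock=61
Op 15: insert c.com -> 10.0.0.4 (expiry=61+5=66). clock=61
Final clock = 61
Final cache (unexpired): {b.com,c.com} -> size=2

Answer: clock=61 cache_size=2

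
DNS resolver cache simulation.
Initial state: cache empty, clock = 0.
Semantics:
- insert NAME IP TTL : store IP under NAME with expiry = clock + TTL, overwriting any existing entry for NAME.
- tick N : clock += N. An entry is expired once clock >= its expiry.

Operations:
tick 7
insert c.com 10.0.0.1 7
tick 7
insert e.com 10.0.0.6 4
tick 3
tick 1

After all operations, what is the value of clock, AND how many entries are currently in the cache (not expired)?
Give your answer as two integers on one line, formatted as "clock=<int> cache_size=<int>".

Op 1: tick 7 -> clock=7.
Op 2: insert c.com -> 10.0.0.1 (expiry=7+7=14). clock=7
Op 3: tick 7 -> clock=14. purged={c.com}
Op 4: insert e.com -> 10.0.0.6 (expiry=14+4=18). clock=14
Op 5: tick 3 -> clock=17.
Op 6: tick 1 -> clock=18. purged={e.com}
Final clock = 18
Final cache (unexpired): {} -> size=0

Answer: clock=18 cache_size=0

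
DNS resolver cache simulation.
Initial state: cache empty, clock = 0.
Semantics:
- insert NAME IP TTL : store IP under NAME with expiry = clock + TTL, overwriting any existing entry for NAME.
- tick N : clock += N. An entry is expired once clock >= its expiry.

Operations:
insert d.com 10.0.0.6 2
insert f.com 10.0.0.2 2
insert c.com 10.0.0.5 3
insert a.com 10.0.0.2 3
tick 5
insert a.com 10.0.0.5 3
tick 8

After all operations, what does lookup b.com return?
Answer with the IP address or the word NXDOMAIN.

Op 1: insert d.com -> 10.0.0.6 (expiry=0+2=2). clock=0
Op 2: insert f.com -> 10.0.0.2 (expiry=0+2=2). clock=0
Op 3: insert c.com -> 10.0.0.5 (expiry=0+3=3). clock=0
Op 4: insert a.com -> 10.0.0.2 (expiry=0+3=3). clock=0
Op 5: tick 5 -> clock=5. purged={a.com,c.com,d.com,f.com}
Op 6: insert a.com -> 10.0.0.5 (expiry=5+3=8). clock=5
Op 7: tick 8 -> clock=13. purged={a.com}
lookup b.com: not in cache (expired or never inserted)

Answer: NXDOMAIN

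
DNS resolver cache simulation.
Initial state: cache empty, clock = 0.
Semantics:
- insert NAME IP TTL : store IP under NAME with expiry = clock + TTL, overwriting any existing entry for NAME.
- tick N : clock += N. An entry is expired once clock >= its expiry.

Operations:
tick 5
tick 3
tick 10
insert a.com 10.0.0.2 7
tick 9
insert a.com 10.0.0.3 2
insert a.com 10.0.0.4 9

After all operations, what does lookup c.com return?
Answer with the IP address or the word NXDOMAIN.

Answer: NXDOMAIN

Derivation:
Op 1: tick 5 -> clock=5.
Op 2: tick 3 -> clock=8.
Op 3: tick 10 -> clock=18.
Op 4: insert a.com -> 10.0.0.2 (expiry=18+7=25). clock=18
Op 5: tick 9 -> clock=27. purged={a.com}
Op 6: insert a.com -> 10.0.0.3 (expiry=27+2=29). clock=27
Op 7: insert a.com -> 10.0.0.4 (expiry=27+9=36). clock=27
lookup c.com: not in cache (expired or never inserted)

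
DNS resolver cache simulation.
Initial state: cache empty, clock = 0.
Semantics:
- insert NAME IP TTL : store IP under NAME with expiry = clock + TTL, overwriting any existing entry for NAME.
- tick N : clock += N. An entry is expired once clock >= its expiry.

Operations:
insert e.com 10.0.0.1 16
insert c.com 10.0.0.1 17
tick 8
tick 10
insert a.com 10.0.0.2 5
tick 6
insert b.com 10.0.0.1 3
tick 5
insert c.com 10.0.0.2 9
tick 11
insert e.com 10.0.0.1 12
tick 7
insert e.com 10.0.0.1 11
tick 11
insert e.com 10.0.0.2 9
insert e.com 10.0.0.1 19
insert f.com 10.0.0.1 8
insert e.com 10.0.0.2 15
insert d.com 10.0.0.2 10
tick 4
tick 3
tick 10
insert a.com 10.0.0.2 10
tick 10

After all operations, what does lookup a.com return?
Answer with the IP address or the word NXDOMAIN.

Answer: NXDOMAIN

Derivation:
Op 1: insert e.com -> 10.0.0.1 (expiry=0+16=16). clock=0
Op 2: insert c.com -> 10.0.0.1 (expiry=0+17=17). clock=0
Op 3: tick 8 -> clock=8.
Op 4: tick 10 -> clock=18. purged={c.com,e.com}
Op 5: insert a.com -> 10.0.0.2 (expiry=18+5=23). clock=18
Op 6: tick 6 -> clock=24. purged={a.com}
Op 7: insert b.com -> 10.0.0.1 (expiry=24+3=27). clock=24
Op 8: tick 5 -> clock=29. purged={b.com}
Op 9: insert c.com -> 10.0.0.2 (expiry=29+9=38). clock=29
Op 10: tick 11 -> clock=40. purged={c.com}
Op 11: insert e.com -> 10.0.0.1 (expiry=40+12=52). clock=40
Op 12: tick 7 -> clock=47.
Op 13: insert e.com -> 10.0.0.1 (expiry=47+11=58). clock=47
Op 14: tick 11 -> clock=58. purged={e.com}
Op 15: insert e.com -> 10.0.0.2 (expiry=58+9=67). clock=58
Op 16: insert e.com -> 10.0.0.1 (expiry=58+19=77). clock=58
Op 17: insert f.com -> 10.0.0.1 (expiry=58+8=66). clock=58
Op 18: insert e.com -> 10.0.0.2 (expiry=58+15=73). clock=58
Op 19: insert d.com -> 10.0.0.2 (expiry=58+10=68). clock=58
Op 20: tick 4 -> clock=62.
Op 21: tick 3 -> clock=65.
Op 22: tick 10 -> clock=75. purged={d.com,e.com,f.com}
Op 23: insert a.com -> 10.0.0.2 (expiry=75+10=85). clock=75
Op 24: tick 10 -> clock=85. purged={a.com}
lookup a.com: not in cache (expired or never inserted)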